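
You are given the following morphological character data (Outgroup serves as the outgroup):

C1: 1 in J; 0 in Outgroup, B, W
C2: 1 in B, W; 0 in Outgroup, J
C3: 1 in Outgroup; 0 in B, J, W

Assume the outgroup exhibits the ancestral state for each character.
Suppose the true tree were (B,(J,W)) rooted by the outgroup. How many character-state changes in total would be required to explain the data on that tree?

Map each character onto (B,(J,W)) (rooted by Outgroup) and count the minimum state changes it requires (Fitch parsimony):
C1: 1; C2: 2; C3: 1.
Total tree length = 4.

4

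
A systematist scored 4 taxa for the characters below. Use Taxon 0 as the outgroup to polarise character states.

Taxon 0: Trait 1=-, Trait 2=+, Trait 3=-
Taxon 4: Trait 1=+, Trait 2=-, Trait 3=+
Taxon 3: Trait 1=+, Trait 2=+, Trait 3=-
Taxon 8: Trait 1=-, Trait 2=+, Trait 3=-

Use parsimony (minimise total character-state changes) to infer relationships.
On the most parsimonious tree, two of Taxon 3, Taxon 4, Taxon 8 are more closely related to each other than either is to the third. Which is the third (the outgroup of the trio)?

Character polarity is set by the outgroup: the derived state is whichever differs from the outgroup's state, so for Trait 2 the derived state is '-', and for the remaining characters it is '+'.
Trait 1: derived state '+' in Taxon 3 and Taxon 4 only — synapomorphy for {Taxon 3, Taxon 4}.
Trait 2 (derived state '-') is unique to Taxon 4 (autapomorphy; uninformative for grouping).
Trait 3: derived state '+' in Taxon 4 only — an autapomorphy, so it tells us nothing about relationships among taxa.
Most parsimonious ingroup topology: ((Taxon 4,Taxon 3),Taxon 8).
Taxon 4 and Taxon 3 share a more recent common ancestor with each other than either does with Taxon 8, so Taxon 8 is the least closely related of the three.

Taxon 8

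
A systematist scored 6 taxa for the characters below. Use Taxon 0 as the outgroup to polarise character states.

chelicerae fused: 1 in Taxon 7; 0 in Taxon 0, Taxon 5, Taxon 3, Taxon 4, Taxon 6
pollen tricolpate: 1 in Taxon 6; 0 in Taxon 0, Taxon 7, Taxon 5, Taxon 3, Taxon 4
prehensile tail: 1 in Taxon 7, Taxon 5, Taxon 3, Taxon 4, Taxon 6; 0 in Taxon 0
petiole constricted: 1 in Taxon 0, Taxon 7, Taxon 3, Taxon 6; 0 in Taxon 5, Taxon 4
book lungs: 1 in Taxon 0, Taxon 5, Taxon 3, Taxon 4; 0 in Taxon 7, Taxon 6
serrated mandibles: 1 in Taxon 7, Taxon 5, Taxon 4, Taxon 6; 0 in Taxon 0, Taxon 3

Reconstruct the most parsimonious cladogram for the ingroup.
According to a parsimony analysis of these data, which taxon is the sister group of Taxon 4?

Taxon 5

Character polarity is set by the outgroup: the derived state is whichever differs from the outgroup's state, so for petiole constricted, book lungs the derived state is '0', and for the remaining characters it is '1'.
chelicerae fused: derived state '1' in Taxon 7 only — an autapomorphy, so it tells us nothing about relationships among taxa.
pollen tricolpate (derived state '1') is unique to Taxon 6 (autapomorphy; uninformative for grouping).
prehensile tail (derived state '1') is shared by all ingroup taxa — unites the whole ingroup.
petiole constricted (derived state '0') is shared by Taxon 4 and Taxon 5 — a synapomorphy uniting that clade.
book lungs: derived state '0' in Taxon 6 and Taxon 7 only — synapomorphy for {Taxon 6, Taxon 7}.
serrated mandibles: derived state '1' in Taxon 4, Taxon 5, Taxon 6, and Taxon 7 only — synapomorphy for {Taxon 4, Taxon 5, Taxon 6, Taxon 7}.
Most parsimonious ingroup topology: (((Taxon 7,Taxon 6),(Taxon 5,Taxon 4)),Taxon 3).
Taxon 4 and Taxon 5 form a cherry on this tree, so they are sister taxa.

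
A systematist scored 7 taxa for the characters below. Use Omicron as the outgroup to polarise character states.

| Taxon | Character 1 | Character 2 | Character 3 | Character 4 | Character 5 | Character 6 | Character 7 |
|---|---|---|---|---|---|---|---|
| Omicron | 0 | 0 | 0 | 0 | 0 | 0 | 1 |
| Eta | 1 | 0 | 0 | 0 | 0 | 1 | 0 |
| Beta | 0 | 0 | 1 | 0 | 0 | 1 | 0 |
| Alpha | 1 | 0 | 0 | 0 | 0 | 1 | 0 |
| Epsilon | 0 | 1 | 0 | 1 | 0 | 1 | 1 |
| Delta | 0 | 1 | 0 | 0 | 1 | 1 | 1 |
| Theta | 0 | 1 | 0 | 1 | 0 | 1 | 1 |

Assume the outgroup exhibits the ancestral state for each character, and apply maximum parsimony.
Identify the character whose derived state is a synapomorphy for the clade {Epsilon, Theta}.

Character 4

Character polarity is set by the outgroup: the derived state is whichever differs from the outgroup's state, so for Character 7 the derived state is '0', and for the remaining characters it is '1'.
Character 1: derived state '1' in Alpha and Eta only — synapomorphy for {Alpha, Eta}.
Only Delta, Epsilon, and Theta show the derived state '1' for Character 2, supporting them as a clade.
Character 3: derived state '1' in Beta only — an autapomorphy, so it tells us nothing about relationships among taxa.
Character 4: derived state '1' in Epsilon and Theta only — synapomorphy for {Epsilon, Theta}.
Character 5: derived state '1' in Delta only — an autapomorphy, so it tells us nothing about relationships among taxa.
All ingroup taxa share the derived state '1' for Character 6; it defines the ingroup but does not resolve relationships within it.
Only Alpha, Beta, and Eta show the derived state '0' for Character 7, supporting them as a clade.
Most parsimonious ingroup topology: (((Eta,Alpha),Beta),((Epsilon,Theta),Delta)).
The clade {Epsilon, Theta} is supported by Character 4: its derived state '1' occurs in exactly those taxa and in no other taxon (including the outgroup).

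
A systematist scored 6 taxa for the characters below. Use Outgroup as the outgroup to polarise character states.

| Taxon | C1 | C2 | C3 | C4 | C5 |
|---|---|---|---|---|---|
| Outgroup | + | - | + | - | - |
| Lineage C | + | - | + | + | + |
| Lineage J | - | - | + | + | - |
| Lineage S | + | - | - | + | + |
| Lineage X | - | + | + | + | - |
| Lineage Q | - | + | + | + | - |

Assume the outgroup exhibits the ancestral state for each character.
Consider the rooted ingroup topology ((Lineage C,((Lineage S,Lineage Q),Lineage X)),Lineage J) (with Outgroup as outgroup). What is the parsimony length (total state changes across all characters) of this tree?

9

Map each character onto ((Lineage C,((Lineage S,Lineage Q),Lineage X)),Lineage J) (rooted by Outgroup) and count the minimum state changes it requires (Fitch parsimony):
C1: 3; C2: 2; C3: 1; C4: 1; C5: 2.
Total tree length = 9.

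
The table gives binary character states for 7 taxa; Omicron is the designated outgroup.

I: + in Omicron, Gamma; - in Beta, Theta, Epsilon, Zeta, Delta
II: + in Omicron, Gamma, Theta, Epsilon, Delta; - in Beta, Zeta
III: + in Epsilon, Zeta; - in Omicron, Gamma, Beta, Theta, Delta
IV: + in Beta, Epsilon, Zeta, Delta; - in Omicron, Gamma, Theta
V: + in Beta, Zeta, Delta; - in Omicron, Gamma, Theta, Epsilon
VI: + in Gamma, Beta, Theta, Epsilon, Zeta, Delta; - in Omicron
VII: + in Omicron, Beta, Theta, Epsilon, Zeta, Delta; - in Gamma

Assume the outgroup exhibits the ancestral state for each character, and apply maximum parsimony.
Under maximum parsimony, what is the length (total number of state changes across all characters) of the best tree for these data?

Character polarity is set by the outgroup: the derived state is whichever differs from the outgroup's state, so for I, II, VII the derived state is '-', and for the remaining characters it is '+'.
I (derived state '-') is shared by Beta, Delta, Epsilon, Theta, and Zeta — a synapomorphy uniting that clade.
II: derived state '-' in Beta and Zeta only — synapomorphy for {Beta, Zeta}.
III groups Epsilon and Zeta, which is incompatible with the clades supported by the remaining characters; treating it as convergent (homoplasy) costs fewer steps than any alternative tree.
IV (derived state '+') is shared by Beta, Delta, Epsilon, and Zeta — a synapomorphy uniting that clade.
Only Beta, Delta, and Zeta show the derived state '+' for V, supporting them as a clade.
All ingroup taxa share the derived state '+' for VI; it defines the ingroup but does not resolve relationships within it.
VII (derived state '-') is unique to Gamma (autapomorphy; uninformative for grouping).
Most parsimonious ingroup topology: (Gamma,((((Beta,Zeta),Delta),Epsilon),Theta)).
Changes per character on this tree: I: 1; II: 1; III: 2; IV: 1; V: 1; VI: 1; VII: 1.
Total = 8.

8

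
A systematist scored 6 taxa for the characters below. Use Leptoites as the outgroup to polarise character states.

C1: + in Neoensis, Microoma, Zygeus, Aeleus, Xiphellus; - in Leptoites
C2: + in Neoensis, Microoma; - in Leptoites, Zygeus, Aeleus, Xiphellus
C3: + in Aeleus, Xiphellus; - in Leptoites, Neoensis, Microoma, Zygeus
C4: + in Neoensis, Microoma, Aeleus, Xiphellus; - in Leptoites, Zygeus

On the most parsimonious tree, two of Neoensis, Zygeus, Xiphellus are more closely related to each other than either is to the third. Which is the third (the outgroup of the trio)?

Zygeus

The outgroup has state '-' for every character, so '+' is the derived state throughout.
C1 (derived state '+') is shared by all ingroup taxa — unites the whole ingroup.
C2: derived state '+' in Microoma and Neoensis only — synapomorphy for {Microoma, Neoensis}.
C3: derived state '+' in Aeleus and Xiphellus only — synapomorphy for {Aeleus, Xiphellus}.
C4 (derived state '+') is shared by Aeleus, Microoma, Neoensis, and Xiphellus — a synapomorphy uniting that clade.
Most parsimonious ingroup topology: (((Neoensis,Microoma),(Aeleus,Xiphellus)),Zygeus).
Neoensis and Xiphellus share a more recent common ancestor with each other than either does with Zygeus, so Zygeus is the least closely related of the three.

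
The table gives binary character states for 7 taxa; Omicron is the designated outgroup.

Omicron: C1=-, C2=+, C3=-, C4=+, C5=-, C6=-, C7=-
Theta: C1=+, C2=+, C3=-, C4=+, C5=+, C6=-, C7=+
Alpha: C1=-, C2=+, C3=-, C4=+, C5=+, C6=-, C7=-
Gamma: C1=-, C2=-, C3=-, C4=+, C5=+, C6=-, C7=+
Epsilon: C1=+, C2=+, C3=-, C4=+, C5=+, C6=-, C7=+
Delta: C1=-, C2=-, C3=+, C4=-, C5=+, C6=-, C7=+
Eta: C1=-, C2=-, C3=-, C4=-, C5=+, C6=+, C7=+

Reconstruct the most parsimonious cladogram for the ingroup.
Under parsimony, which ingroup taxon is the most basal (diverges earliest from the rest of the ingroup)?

Character polarity is set by the outgroup: the derived state is whichever differs from the outgroup's state, so for C2, C4 the derived state is '-', and for the remaining characters it is '+'.
Only Epsilon and Theta show the derived state '+' for C1, supporting them as a clade.
C2 (derived state '-') is shared by Delta, Eta, and Gamma — a synapomorphy uniting that clade.
C3: derived state '+' in Delta only — an autapomorphy, so it tells us nothing about relationships among taxa.
C4 (derived state '-') is shared by Delta and Eta — a synapomorphy uniting that clade.
C5 (derived state '+') is shared by all ingroup taxa — unites the whole ingroup.
C6: derived state '+' in Eta only — an autapomorphy, so it tells us nothing about relationships among taxa.
C7: derived state '+' in Delta, Epsilon, Eta, Gamma, and Theta only — synapomorphy for {Delta, Epsilon, Eta, Gamma, Theta}.
Most parsimonious ingroup topology: (((Theta,Epsilon),(Gamma,(Delta,Eta))),Alpha).
Alpha is sister to the clade containing all other ingroup taxa, so it is the earliest-diverging (most basal) ingroup lineage.

Alpha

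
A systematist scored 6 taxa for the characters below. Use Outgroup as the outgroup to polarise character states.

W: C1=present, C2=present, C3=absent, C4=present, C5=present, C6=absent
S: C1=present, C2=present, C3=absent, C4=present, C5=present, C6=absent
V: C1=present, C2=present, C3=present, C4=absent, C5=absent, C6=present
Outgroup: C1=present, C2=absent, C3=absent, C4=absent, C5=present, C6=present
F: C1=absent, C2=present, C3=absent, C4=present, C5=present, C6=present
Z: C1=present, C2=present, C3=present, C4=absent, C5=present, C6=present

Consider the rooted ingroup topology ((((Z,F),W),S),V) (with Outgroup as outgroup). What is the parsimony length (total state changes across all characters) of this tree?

Map each character onto ((((Z,F),W),S),V) (rooted by Outgroup) and count the minimum state changes it requires (Fitch parsimony):
C1: 1; C2: 1; C3: 2; C4: 2; C5: 1; C6: 2.
Total tree length = 9.

9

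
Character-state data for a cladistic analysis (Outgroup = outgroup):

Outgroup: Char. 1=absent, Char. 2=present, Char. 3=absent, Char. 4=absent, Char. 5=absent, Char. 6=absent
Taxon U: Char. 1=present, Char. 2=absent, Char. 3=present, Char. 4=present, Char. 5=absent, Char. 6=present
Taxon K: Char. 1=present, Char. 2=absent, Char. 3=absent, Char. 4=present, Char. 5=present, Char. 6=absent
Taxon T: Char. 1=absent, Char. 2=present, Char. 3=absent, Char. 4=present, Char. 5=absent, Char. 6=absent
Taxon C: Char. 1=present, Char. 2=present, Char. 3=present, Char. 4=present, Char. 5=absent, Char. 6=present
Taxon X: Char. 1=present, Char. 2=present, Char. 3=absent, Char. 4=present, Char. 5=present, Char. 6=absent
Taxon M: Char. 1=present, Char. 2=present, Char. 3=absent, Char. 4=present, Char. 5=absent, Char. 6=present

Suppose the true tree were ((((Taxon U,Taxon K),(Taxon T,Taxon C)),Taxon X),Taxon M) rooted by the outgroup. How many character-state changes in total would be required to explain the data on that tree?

Map each character onto ((((Taxon U,Taxon K),(Taxon T,Taxon C)),Taxon X),Taxon M) (rooted by Outgroup) and count the minimum state changes it requires (Fitch parsimony):
Char. 1: 2; Char. 2: 1; Char. 3: 2; Char. 4: 1; Char. 5: 2; Char. 6: 3.
Total tree length = 11.

11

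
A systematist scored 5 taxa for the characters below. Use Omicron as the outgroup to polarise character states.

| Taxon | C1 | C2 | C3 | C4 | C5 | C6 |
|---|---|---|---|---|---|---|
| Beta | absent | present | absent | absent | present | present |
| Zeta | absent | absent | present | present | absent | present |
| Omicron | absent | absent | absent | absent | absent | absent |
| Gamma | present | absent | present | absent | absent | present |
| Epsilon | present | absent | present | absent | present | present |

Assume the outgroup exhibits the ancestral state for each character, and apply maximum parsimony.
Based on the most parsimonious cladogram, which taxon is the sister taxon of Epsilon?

The outgroup has state 'absent' for every character, so 'present' is the derived state throughout.
C1: derived state 'present' in Epsilon and Gamma only — synapomorphy for {Epsilon, Gamma}.
C2: derived state 'present' in Beta only — an autapomorphy, so it tells us nothing about relationships among taxa.
Only Epsilon, Gamma, and Zeta show the derived state 'present' for C3, supporting them as a clade.
C4 (derived state 'present') is unique to Zeta (autapomorphy; uninformative for grouping).
C5 groups Beta and Epsilon, which is incompatible with the clades supported by the remaining characters; treating it as convergent (homoplasy) costs fewer steps than any alternative tree.
C6 (derived state 'present') is shared by all ingroup taxa — unites the whole ingroup.
Most parsimonious ingroup topology: (((Gamma,Epsilon),Zeta),Beta).
Epsilon and Gamma form a cherry on this tree, so they are sister taxa.

Gamma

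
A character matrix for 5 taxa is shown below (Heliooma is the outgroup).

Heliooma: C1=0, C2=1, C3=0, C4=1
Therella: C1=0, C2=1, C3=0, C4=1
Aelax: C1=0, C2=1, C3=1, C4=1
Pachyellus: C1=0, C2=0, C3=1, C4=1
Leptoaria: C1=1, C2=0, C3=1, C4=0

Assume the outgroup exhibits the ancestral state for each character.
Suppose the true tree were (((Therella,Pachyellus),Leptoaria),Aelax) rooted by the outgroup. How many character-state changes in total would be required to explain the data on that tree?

6

Map each character onto (((Therella,Pachyellus),Leptoaria),Aelax) (rooted by Heliooma) and count the minimum state changes it requires (Fitch parsimony):
C1: 1; C2: 2; C3: 2; C4: 1.
Total tree length = 6.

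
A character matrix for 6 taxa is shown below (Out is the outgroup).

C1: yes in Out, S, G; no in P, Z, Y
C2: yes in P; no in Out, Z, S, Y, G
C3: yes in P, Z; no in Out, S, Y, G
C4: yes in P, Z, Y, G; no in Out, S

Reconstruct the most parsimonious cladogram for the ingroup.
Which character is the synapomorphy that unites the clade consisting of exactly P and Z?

Character polarity is set by the outgroup: the derived state is whichever differs from the outgroup's state, so for C1 the derived state is 'no', and for the remaining characters it is 'yes'.
Only P, Y, and Z show the derived state 'no' for C1, supporting them as a clade.
C2 (derived state 'yes') is unique to P (autapomorphy; uninformative for grouping).
C3: derived state 'yes' in P and Z only — synapomorphy for {P, Z}.
C4: derived state 'yes' in G, P, Y, and Z only — synapomorphy for {G, P, Y, Z}.
Most parsimonious ingroup topology: ((((P,Z),Y),G),S).
The clade {P, Z} is supported by C3: its derived state 'yes' occurs in exactly those taxa and in no other taxon (including the outgroup).

C3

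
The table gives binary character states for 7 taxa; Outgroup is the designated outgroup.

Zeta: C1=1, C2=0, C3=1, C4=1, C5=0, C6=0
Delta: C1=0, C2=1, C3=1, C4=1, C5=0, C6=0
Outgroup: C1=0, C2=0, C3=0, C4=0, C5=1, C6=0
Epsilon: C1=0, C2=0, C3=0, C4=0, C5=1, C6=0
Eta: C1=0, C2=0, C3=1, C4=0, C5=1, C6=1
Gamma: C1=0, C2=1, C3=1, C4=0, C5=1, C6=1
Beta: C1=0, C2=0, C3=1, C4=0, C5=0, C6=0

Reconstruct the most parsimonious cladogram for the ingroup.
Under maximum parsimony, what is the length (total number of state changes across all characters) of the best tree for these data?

Character polarity is set by the outgroup: the derived state is whichever differs from the outgroup's state, so for C5 the derived state is '0', and for the remaining characters it is '1'.
C1 (derived state '1') is unique to Zeta (autapomorphy; uninformative for grouping).
C2 groups Delta and Gamma, which is incompatible with the clades supported by the remaining characters; treating it as convergent (homoplasy) costs fewer steps than any alternative tree.
C3 (derived state '1') is shared by Beta, Delta, Eta, Gamma, and Zeta — a synapomorphy uniting that clade.
Only Delta and Zeta show the derived state '1' for C4, supporting them as a clade.
Only Beta, Delta, and Zeta show the derived state '0' for C5, supporting them as a clade.
C6 (derived state '1') is shared by Eta and Gamma — a synapomorphy uniting that clade.
Most parsimonious ingroup topology: (((Beta,(Delta,Zeta)),(Gamma,Eta)),Epsilon).
Changes per character on this tree: C1: 1; C2: 2; C3: 1; C4: 1; C5: 1; C6: 1.
Total = 7.

7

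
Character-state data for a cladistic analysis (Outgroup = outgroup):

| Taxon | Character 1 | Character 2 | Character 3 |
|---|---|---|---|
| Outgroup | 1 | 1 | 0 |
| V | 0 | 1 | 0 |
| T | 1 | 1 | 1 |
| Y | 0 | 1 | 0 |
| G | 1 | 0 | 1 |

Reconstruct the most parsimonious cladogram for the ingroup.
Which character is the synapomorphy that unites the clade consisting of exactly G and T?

Character 3

Character polarity is set by the outgroup: the derived state is whichever differs from the outgroup's state, so for Character 1, Character 2 the derived state is '0', and for the remaining characters it is '1'.
Character 1 (derived state '0') is shared by V and Y — a synapomorphy uniting that clade.
Character 2: derived state '0' in G only — an autapomorphy, so it tells us nothing about relationships among taxa.
Character 3: derived state '1' in G and T only — synapomorphy for {G, T}.
Most parsimonious ingroup topology: ((V,Y),(T,G)).
The clade {G, T} is supported by Character 3: its derived state '1' occurs in exactly those taxa and in no other taxon (including the outgroup).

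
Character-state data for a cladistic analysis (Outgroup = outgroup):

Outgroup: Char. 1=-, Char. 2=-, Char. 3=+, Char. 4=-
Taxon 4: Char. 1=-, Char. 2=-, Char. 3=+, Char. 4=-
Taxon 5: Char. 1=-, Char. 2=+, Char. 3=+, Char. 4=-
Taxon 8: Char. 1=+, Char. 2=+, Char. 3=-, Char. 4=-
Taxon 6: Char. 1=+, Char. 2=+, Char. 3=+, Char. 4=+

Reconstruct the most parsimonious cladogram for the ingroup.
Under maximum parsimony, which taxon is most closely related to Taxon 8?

Character polarity is set by the outgroup: the derived state is whichever differs from the outgroup's state, so for Char. 3 the derived state is '-', and for the remaining characters it is '+'.
Only Taxon 6 and Taxon 8 show the derived state '+' for Char. 1, supporting them as a clade.
Only Taxon 5, Taxon 6, and Taxon 8 show the derived state '+' for Char. 2, supporting them as a clade.
Char. 3: derived state '-' in Taxon 8 only — an autapomorphy, so it tells us nothing about relationships among taxa.
Char. 4 (derived state '+') is unique to Taxon 6 (autapomorphy; uninformative for grouping).
Most parsimonious ingroup topology: (Taxon 4,(Taxon 5,(Taxon 8,Taxon 6))).
Taxon 8 and Taxon 6 form a cherry on this tree, so they are sister taxa.

Taxon 6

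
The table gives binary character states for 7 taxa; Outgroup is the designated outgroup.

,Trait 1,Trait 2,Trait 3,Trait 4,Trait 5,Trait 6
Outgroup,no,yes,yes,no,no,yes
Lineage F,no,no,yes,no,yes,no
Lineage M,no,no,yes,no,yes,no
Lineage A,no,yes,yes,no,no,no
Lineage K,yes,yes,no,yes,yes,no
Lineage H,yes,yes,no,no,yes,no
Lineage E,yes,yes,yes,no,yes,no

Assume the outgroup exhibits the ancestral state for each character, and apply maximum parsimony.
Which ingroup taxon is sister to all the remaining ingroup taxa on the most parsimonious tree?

Lineage A

Character polarity is set by the outgroup: the derived state is whichever differs from the outgroup's state, so for Trait 2, Trait 3, Trait 6 the derived state is 'no', and for the remaining characters it is 'yes'.
Trait 1: derived state 'yes' in Lineage E, Lineage H, and Lineage K only — synapomorphy for {Lineage E, Lineage H, Lineage K}.
Trait 2: derived state 'no' in Lineage F and Lineage M only — synapomorphy for {Lineage F, Lineage M}.
Trait 3: derived state 'no' in Lineage H and Lineage K only — synapomorphy for {Lineage H, Lineage K}.
Trait 4: derived state 'yes' in Lineage K only — an autapomorphy, so it tells us nothing about relationships among taxa.
Trait 5: derived state 'yes' in Lineage E, Lineage F, Lineage H, Lineage K, and Lineage M only — synapomorphy for {Lineage E, Lineage F, Lineage H, Lineage K, Lineage M}.
Trait 6 (derived state 'no') is shared by all ingroup taxa — unites the whole ingroup.
Most parsimonious ingroup topology: (((Lineage F,Lineage M),((Lineage K,Lineage H),Lineage E)),Lineage A).
Lineage A is sister to the clade containing all other ingroup taxa, so it is the earliest-diverging (most basal) ingroup lineage.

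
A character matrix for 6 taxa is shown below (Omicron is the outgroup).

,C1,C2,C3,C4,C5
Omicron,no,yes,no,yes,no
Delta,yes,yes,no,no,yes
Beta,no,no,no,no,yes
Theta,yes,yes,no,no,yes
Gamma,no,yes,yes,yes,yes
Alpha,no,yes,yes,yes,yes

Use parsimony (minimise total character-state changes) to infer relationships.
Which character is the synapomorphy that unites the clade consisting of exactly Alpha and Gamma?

Character polarity is set by the outgroup: the derived state is whichever differs from the outgroup's state, so for C2, C4 the derived state is 'no', and for the remaining characters it is 'yes'.
C1: derived state 'yes' in Delta and Theta only — synapomorphy for {Delta, Theta}.
C2: derived state 'no' in Beta only — an autapomorphy, so it tells us nothing about relationships among taxa.
Only Alpha and Gamma show the derived state 'yes' for C3, supporting them as a clade.
Only Beta, Delta, and Theta show the derived state 'no' for C4, supporting them as a clade.
All ingroup taxa share the derived state 'yes' for C5; it defines the ingroup but does not resolve relationships within it.
Most parsimonious ingroup topology: (((Delta,Theta),Beta),(Gamma,Alpha)).
The clade {Alpha, Gamma} is supported by C3: its derived state 'yes' occurs in exactly those taxa and in no other taxon (including the outgroup).

C3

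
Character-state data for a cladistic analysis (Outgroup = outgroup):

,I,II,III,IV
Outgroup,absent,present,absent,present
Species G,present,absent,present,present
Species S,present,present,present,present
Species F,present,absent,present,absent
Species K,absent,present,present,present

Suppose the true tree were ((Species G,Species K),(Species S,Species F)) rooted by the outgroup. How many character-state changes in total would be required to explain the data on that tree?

Map each character onto ((Species G,Species K),(Species S,Species F)) (rooted by Outgroup) and count the minimum state changes it requires (Fitch parsimony):
I: 2; II: 2; III: 1; IV: 1.
Total tree length = 6.

6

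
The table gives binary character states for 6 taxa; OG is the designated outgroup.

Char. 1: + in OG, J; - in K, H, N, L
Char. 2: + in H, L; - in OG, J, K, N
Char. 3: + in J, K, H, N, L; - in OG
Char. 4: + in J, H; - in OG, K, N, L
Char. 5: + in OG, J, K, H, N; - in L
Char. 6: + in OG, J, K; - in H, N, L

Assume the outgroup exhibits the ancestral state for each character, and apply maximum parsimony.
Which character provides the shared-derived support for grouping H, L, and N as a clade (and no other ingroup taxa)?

Character polarity is set by the outgroup: the derived state is whichever differs from the outgroup's state, so for Char. 1, Char. 5, Char. 6 the derived state is '-', and for the remaining characters it is '+'.
Only H, K, L, and N show the derived state '-' for Char. 1, supporting them as a clade.
Only H and L show the derived state '+' for Char. 2, supporting them as a clade.
All ingroup taxa share the derived state '+' for Char. 3; it defines the ingroup but does not resolve relationships within it.
Char. 4 (state '+') occurs in H and J but conflicts with the nesting implied by the other characters — most parsimoniously interpreted as homoplasy.
Char. 5: derived state '-' in L only — an autapomorphy, so it tells us nothing about relationships among taxa.
Only H, L, and N show the derived state '-' for Char. 6, supporting them as a clade.
Most parsimonious ingroup topology: (J,(K,((H,L),N))).
The clade {H, L, N} is supported by Char. 6: its derived state '-' occurs in exactly those taxa and in no other taxon (including the outgroup).

Char. 6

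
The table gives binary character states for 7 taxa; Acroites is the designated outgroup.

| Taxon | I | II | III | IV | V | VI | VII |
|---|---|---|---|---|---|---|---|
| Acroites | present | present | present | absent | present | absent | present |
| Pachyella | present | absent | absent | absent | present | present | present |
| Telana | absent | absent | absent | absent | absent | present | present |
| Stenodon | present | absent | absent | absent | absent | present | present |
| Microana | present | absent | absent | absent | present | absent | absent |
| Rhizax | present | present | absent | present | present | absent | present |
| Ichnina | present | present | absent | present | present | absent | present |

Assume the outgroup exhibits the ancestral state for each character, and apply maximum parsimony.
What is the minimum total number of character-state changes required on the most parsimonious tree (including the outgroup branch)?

7

Character polarity is set by the outgroup: the derived state is whichever differs from the outgroup's state, so for I, II, III, V, VII the derived state is 'absent', and for the remaining characters it is 'present'.
I: derived state 'absent' in Telana only — an autapomorphy, so it tells us nothing about relationships among taxa.
II: derived state 'absent' in Microana, Pachyella, Stenodon, and Telana only — synapomorphy for {Microana, Pachyella, Stenodon, Telana}.
III (derived state 'absent') is shared by all ingroup taxa — unites the whole ingroup.
IV (derived state 'present') is shared by Ichnina and Rhizax — a synapomorphy uniting that clade.
V (derived state 'absent') is shared by Stenodon and Telana — a synapomorphy uniting that clade.
VI (derived state 'present') is shared by Pachyella, Stenodon, and Telana — a synapomorphy uniting that clade.
VII: derived state 'absent' in Microana only — an autapomorphy, so it tells us nothing about relationships among taxa.
Most parsimonious ingroup topology: (((Pachyella,(Telana,Stenodon)),Microana),(Rhizax,Ichnina)).
Changes per character on this tree: I: 1; II: 1; III: 1; IV: 1; V: 1; VI: 1; VII: 1.
Total = 7.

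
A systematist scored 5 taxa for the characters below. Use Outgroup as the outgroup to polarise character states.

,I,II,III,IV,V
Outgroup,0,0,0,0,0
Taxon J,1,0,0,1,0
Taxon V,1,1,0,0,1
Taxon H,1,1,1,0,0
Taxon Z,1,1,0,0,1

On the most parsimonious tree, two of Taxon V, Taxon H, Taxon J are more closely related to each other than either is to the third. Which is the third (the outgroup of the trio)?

The outgroup has state '0' for every character, so '1' is the derived state throughout.
I (derived state '1') is shared by all ingroup taxa — unites the whole ingroup.
Only Taxon H, Taxon V, and Taxon Z show the derived state '1' for II, supporting them as a clade.
III (derived state '1') is unique to Taxon H (autapomorphy; uninformative for grouping).
IV: derived state '1' in Taxon J only — an autapomorphy, so it tells us nothing about relationships among taxa.
Only Taxon V and Taxon Z show the derived state '1' for V, supporting them as a clade.
Most parsimonious ingroup topology: (Taxon J,((Taxon V,Taxon Z),Taxon H)).
Taxon V and Taxon H share a more recent common ancestor with each other than either does with Taxon J, so Taxon J is the least closely related of the three.

Taxon J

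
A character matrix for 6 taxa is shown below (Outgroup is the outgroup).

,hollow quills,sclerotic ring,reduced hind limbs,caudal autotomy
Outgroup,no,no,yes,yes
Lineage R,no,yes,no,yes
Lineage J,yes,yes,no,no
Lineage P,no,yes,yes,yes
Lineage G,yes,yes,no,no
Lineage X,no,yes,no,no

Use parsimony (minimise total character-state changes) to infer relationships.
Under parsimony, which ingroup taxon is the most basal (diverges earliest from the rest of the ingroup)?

Lineage P

Character polarity is set by the outgroup: the derived state is whichever differs from the outgroup's state, so for reduced hind limbs, caudal autotomy the derived state is 'no', and for the remaining characters it is 'yes'.
hollow quills: derived state 'yes' in Lineage G and Lineage J only — synapomorphy for {Lineage G, Lineage J}.
All ingroup taxa share the derived state 'yes' for sclerotic ring; it defines the ingroup but does not resolve relationships within it.
reduced hind limbs (derived state 'no') is shared by Lineage G, Lineage J, Lineage R, and Lineage X — a synapomorphy uniting that clade.
Only Lineage G, Lineage J, and Lineage X show the derived state 'no' for caudal autotomy, supporting them as a clade.
Most parsimonious ingroup topology: ((Lineage R,((Lineage J,Lineage G),Lineage X)),Lineage P).
Lineage P is sister to the clade containing all other ingroup taxa, so it is the earliest-diverging (most basal) ingroup lineage.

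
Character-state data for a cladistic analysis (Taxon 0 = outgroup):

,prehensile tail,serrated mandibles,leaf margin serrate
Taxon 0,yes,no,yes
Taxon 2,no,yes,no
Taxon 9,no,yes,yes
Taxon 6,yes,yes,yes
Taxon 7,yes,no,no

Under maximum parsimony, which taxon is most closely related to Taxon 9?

Taxon 2

Character polarity is set by the outgroup: the derived state is whichever differs from the outgroup's state, so for prehensile tail, leaf margin serrate the derived state is 'no', and for the remaining characters it is 'yes'.
prehensile tail (derived state 'no') is shared by Taxon 2 and Taxon 9 — a synapomorphy uniting that clade.
serrated mandibles: derived state 'yes' in Taxon 2, Taxon 6, and Taxon 9 only — synapomorphy for {Taxon 2, Taxon 6, Taxon 9}.
leaf margin serrate groups Taxon 2 and Taxon 7, which is incompatible with the clades supported by the remaining characters; treating it as convergent (homoplasy) costs fewer steps than any alternative tree.
Most parsimonious ingroup topology: (((Taxon 2,Taxon 9),Taxon 6),Taxon 7).
Taxon 9 and Taxon 2 form a cherry on this tree, so they are sister taxa.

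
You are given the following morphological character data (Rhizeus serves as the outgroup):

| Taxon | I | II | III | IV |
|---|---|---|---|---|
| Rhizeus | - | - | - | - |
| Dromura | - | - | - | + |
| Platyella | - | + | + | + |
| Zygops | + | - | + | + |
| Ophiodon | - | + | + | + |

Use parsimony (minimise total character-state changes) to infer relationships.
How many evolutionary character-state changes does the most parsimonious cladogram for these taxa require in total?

The outgroup has state '-' for every character, so '+' is the derived state throughout.
I (derived state '+') is unique to Zygops (autapomorphy; uninformative for grouping).
II: derived state '+' in Ophiodon and Platyella only — synapomorphy for {Ophiodon, Platyella}.
III: derived state '+' in Ophiodon, Platyella, and Zygops only — synapomorphy for {Ophiodon, Platyella, Zygops}.
IV (derived state '+') is shared by all ingroup taxa — unites the whole ingroup.
Most parsimonious ingroup topology: (Dromura,((Platyella,Ophiodon),Zygops)).
Changes per character on this tree: I: 1; II: 1; III: 1; IV: 1.
Total = 4.

4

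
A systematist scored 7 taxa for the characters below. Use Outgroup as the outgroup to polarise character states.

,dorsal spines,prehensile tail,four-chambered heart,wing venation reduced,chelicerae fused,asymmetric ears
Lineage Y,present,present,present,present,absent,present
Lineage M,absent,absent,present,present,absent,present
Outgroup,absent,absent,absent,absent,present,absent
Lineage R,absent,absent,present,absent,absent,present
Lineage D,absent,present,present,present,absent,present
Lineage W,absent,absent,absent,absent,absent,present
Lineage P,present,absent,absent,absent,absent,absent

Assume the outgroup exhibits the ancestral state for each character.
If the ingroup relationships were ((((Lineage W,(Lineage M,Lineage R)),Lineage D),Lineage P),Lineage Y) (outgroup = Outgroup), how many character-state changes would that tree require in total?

13

Map each character onto ((((Lineage W,(Lineage M,Lineage R)),Lineage D),Lineage P),Lineage Y) (rooted by Outgroup) and count the minimum state changes it requires (Fitch parsimony):
dorsal spines: 2; prehensile tail: 2; four-chambered heart: 3; wing venation reduced: 3; chelicerae fused: 1; asymmetric ears: 2.
Total tree length = 13.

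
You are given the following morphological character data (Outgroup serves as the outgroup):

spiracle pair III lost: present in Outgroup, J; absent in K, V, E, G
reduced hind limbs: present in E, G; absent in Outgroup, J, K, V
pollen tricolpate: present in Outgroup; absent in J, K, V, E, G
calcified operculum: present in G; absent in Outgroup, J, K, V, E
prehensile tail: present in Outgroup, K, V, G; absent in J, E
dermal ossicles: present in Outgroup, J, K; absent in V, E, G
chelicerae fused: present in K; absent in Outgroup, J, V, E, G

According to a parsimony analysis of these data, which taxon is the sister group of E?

G

Character polarity is set by the outgroup: the derived state is whichever differs from the outgroup's state, so for spiracle pair III lost, pollen tricolpate, prehensile tail, dermal ossicles the derived state is 'absent', and for the remaining characters it is 'present'.
spiracle pair III lost (derived state 'absent') is shared by E, G, K, and V — a synapomorphy uniting that clade.
reduced hind limbs (derived state 'present') is shared by E and G — a synapomorphy uniting that clade.
pollen tricolpate (derived state 'absent') is shared by all ingroup taxa — unites the whole ingroup.
calcified operculum (derived state 'present') is unique to G (autapomorphy; uninformative for grouping).
prehensile tail groups E and J, which is incompatible with the clades supported by the remaining characters; treating it as convergent (homoplasy) costs fewer steps than any alternative tree.
Only E, G, and V show the derived state 'absent' for dermal ossicles, supporting them as a clade.
chelicerae fused (derived state 'present') is unique to K (autapomorphy; uninformative for grouping).
Most parsimonious ingroup topology: (J,(K,(V,(E,G)))).
E and G form a cherry on this tree, so they are sister taxa.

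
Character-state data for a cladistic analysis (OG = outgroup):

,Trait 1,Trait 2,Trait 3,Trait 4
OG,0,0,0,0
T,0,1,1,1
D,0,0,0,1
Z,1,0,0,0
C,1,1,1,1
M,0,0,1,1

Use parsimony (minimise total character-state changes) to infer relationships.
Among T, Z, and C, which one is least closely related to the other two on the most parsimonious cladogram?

The outgroup has state '0' for every character, so '1' is the derived state throughout.
Trait 1 groups C and Z, which is incompatible with the clades supported by the remaining characters; treating it as convergent (homoplasy) costs fewer steps than any alternative tree.
Only C and T show the derived state '1' for Trait 2, supporting them as a clade.
Only C, M, and T show the derived state '1' for Trait 3, supporting them as a clade.
Trait 4: derived state '1' in C, D, M, and T only — synapomorphy for {C, D, M, T}.
Most parsimonious ingroup topology: ((((T,C),M),D),Z).
C and T share a more recent common ancestor with each other than either does with Z, so Z is the least closely related of the three.

Z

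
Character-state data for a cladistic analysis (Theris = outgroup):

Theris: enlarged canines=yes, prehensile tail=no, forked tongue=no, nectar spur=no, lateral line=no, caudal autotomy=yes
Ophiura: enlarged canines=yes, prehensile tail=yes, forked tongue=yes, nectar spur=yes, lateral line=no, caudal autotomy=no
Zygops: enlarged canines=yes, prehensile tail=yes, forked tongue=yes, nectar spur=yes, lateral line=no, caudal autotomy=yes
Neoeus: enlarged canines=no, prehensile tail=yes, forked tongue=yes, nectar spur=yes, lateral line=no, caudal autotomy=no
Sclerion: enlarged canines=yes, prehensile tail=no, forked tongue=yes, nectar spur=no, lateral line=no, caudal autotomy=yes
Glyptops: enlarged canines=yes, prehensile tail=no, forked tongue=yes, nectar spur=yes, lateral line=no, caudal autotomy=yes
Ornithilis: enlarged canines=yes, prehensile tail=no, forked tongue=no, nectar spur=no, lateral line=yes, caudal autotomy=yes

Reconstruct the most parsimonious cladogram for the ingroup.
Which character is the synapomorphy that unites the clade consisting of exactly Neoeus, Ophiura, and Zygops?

Character polarity is set by the outgroup: the derived state is whichever differs from the outgroup's state, so for enlarged canines, caudal autotomy the derived state is 'no', and for the remaining characters it is 'yes'.
enlarged canines (derived state 'no') is unique to Neoeus (autapomorphy; uninformative for grouping).
Only Neoeus, Ophiura, and Zygops show the derived state 'yes' for prehensile tail, supporting them as a clade.
Only Glyptops, Neoeus, Ophiura, Sclerion, and Zygops show the derived state 'yes' for forked tongue, supporting them as a clade.
nectar spur: derived state 'yes' in Glyptops, Neoeus, Ophiura, and Zygops only — synapomorphy for {Glyptops, Neoeus, Ophiura, Zygops}.
lateral line: derived state 'yes' in Ornithilis only — an autapomorphy, so it tells us nothing about relationships among taxa.
caudal autotomy: derived state 'no' in Neoeus and Ophiura only — synapomorphy for {Neoeus, Ophiura}.
Most parsimonious ingroup topology: (((((Ophiura,Neoeus),Zygops),Glyptops),Sclerion),Ornithilis).
The clade {Neoeus, Ophiura, Zygops} is supported by prehensile tail: its derived state 'yes' occurs in exactly those taxa and in no other taxon (including the outgroup).

prehensile tail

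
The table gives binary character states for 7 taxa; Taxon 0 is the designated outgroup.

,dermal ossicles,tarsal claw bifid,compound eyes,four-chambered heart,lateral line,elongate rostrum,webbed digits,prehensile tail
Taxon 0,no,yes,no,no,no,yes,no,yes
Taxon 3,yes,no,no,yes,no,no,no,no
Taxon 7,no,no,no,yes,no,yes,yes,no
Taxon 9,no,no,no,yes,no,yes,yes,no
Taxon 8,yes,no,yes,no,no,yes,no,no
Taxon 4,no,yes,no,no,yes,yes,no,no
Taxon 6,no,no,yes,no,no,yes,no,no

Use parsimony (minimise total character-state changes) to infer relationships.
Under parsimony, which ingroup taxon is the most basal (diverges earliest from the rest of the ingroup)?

Character polarity is set by the outgroup: the derived state is whichever differs from the outgroup's state, so for tarsal claw bifid, elongate rostrum, prehensile tail the derived state is 'no', and for the remaining characters it is 'yes'.
dermal ossicles groups Taxon 3 and Taxon 8, which is incompatible with the clades supported by the remaining characters; treating it as convergent (homoplasy) costs fewer steps than any alternative tree.
tarsal claw bifid: derived state 'no' in Taxon 3, Taxon 6, Taxon 7, Taxon 8, and Taxon 9 only — synapomorphy for {Taxon 3, Taxon 6, Taxon 7, Taxon 8, Taxon 9}.
compound eyes: derived state 'yes' in Taxon 6 and Taxon 8 only — synapomorphy for {Taxon 6, Taxon 8}.
Only Taxon 3, Taxon 7, and Taxon 9 show the derived state 'yes' for four-chambered heart, supporting them as a clade.
lateral line: derived state 'yes' in Taxon 4 only — an autapomorphy, so it tells us nothing about relationships among taxa.
elongate rostrum: derived state 'no' in Taxon 3 only — an autapomorphy, so it tells us nothing about relationships among taxa.
webbed digits: derived state 'yes' in Taxon 7 and Taxon 9 only — synapomorphy for {Taxon 7, Taxon 9}.
All ingroup taxa share the derived state 'no' for prehensile tail; it defines the ingroup but does not resolve relationships within it.
Most parsimonious ingroup topology: (((Taxon 8,Taxon 6),(Taxon 3,(Taxon 7,Taxon 9))),Taxon 4).
Taxon 4 is sister to the clade containing all other ingroup taxa, so it is the earliest-diverging (most basal) ingroup lineage.

Taxon 4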